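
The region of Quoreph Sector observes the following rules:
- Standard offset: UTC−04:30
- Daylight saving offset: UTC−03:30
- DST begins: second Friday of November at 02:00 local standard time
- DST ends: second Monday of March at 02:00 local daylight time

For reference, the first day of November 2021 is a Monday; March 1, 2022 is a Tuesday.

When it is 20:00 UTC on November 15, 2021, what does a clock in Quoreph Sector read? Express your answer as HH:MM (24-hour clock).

1 November 2021 is a Monday, so the first Friday is November 5 and the second is November 12.
1 March 2022 is a Tuesday, so the first Monday is March 7 and the second is March 14.
At the standard offset (UTC−04:30), 20:00 UTC − 4h30m = 15:30 Quoreph Sector standard time.
Daylight saving runs 12 November 2021 – 14 March 2022; the standard-time date in Quoreph Sector, November 15, 2021, is inside that window, so Quoreph Sector is at UTC−03:30.
20:00 UTC − 3h30m = 16:30 local.

16:30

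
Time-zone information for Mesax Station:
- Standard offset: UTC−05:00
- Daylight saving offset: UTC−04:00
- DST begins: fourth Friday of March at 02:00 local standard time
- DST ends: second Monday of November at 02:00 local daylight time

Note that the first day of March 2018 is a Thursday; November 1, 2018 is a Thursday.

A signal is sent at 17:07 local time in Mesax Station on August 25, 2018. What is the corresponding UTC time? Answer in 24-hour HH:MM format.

1 March 2018 is a Thursday, so the first Friday is March 2 and the fourth is March 23.
1 November 2018 is a Thursday, so the first Monday is November 5 and the second is November 12.
August 25, 2018 falls between 23 March and 12 November, so daylight saving is in effect and Mesax Station is at UTC−04:00.
17:07 local + 4h = 21:07 UTC.

21:07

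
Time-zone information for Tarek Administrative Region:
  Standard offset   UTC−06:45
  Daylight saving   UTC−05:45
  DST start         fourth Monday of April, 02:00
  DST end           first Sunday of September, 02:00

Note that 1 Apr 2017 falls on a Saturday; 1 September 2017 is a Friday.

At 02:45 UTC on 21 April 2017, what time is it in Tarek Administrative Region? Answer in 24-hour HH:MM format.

1 April 2017 is a Saturday, so the first Monday is April 3 and the fourth is April 24.
1 September 2017 is a Friday, so the first Sunday is September 3.
At the standard offset (UTC−06:45), 02:45 UTC − 6h45m = 20:00 Tarek Administrative Region standard time (rolling into the previous day, 20 April 2017).
The standard-time date in Tarek Administrative Region, 20 April 2017, does not fall between 24 April and 3 September, so daylight saving is not in effect and Tarek Administrative Region is at UTC−06:45.
02:45 UTC − 6h45m = 20:00 local (rolling into the previous day, 20 April 2017).

20:00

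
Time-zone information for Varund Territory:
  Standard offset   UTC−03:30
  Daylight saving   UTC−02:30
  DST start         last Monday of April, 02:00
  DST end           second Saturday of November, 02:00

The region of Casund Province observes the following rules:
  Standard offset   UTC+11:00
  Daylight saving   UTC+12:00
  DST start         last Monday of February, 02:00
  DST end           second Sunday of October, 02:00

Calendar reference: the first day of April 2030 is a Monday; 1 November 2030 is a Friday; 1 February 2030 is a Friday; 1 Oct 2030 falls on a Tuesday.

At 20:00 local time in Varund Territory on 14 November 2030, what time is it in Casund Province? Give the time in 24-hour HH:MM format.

1 April 2030 is a Monday, so Mondays fall on 1, 8, 15, 22, 29; the last is April 29.
1 November 2030 is a Friday, so the first Saturday is November 2 and the second is November 9.
14 November 2030 is outside the daylight-saving period (29 April – 9 November), so Varund Territory is on standard time, UTC−03:30.
20:00 Varund Territory + 3h30m = 23:30 UTC.
1 February 2030 is a Friday, so Mondays fall on 4, 11, 18, 25; the last is February 25.
1 October 2030 is a Tuesday, so the first Sunday is October 6 and the second is October 13.
At the standard offset (UTC+11:00), 23:30 UTC + 11h = 10:30 Casund Province standard time (rolling into the next day, 15 November 2030).
The standard-time date in Casund Province, 15 November 2030, is outside the daylight-saving period (25 February – 13 October), so Casund Province is on standard time, UTC+11:00.
23:30 UTC + 11h = 10:30 Casund Province (rolling into the next day, 15 November 2030).

10:30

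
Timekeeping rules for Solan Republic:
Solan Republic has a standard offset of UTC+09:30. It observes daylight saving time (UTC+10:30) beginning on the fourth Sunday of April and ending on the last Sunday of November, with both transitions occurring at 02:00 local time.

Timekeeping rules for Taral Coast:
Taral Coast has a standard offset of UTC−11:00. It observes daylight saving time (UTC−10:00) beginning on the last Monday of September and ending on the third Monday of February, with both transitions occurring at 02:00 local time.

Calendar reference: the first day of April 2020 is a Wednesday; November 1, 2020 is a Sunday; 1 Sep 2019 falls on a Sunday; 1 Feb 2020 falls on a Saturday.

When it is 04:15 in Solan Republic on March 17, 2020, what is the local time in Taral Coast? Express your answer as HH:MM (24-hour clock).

07:45

1 April 2020 is a Wednesday, so the first Sunday is April 5 and the fourth is April 26.
1 November 2020 is a Sunday, so Sundays fall on 1, 8, 15, 22, 29; the last is November 29.
March 17, 2020 does not fall between 26 April and 29 November, so daylight saving is not in effect and Solan Republic is at UTC+09:30.
04:15 Solan Republic − 9h30m = 18:45 UTC (rolling into the previous day, 16 March 2020).
1 September 2019 is a Sunday, so Mondays fall on 2, 9, 16, 23, 30; the last is September 30.
1 February 2020 is a Saturday, so the first Monday is February 3 and the third is February 17.
At the standard offset (UTC−11:00), 18:45 UTC − 11h = 07:45 Taral Coast standard time.
The standard-time date in Taral Coast, March 16, 2020, does not fall between 30 September 2019 and 17 February 2020, so daylight saving is not in effect and Taral Coast is at UTC−11:00.
18:45 UTC − 11h = 07:45 Taral Coast.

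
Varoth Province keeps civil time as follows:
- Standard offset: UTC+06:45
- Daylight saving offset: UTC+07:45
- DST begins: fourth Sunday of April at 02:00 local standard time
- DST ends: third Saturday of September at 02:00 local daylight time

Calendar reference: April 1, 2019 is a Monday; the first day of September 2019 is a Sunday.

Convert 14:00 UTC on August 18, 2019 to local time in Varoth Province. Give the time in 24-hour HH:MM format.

21:45

1 April 2019 is a Monday, so the first Sunday is April 7 and the fourth is April 28.
1 September 2019 is a Sunday, so the first Saturday is September 7 and the third is September 21.
At the standard offset (UTC+06:45), 14:00 UTC + 6h45m = 20:45 Varoth Province standard time.
Daylight saving runs 28 April – 21 September; the standard-time date in Varoth Province, August 18, 2019, is inside that window, so Varoth Province is at UTC+07:45.
14:00 UTC + 7h45m = 21:45 local.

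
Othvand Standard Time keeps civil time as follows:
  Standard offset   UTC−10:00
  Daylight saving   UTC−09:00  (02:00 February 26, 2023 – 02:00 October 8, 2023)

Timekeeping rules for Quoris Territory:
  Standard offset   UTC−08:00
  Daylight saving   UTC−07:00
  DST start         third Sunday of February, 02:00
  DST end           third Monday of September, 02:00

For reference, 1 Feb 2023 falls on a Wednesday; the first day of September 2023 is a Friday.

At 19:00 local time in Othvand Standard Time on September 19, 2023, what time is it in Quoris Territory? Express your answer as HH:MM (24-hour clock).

Daylight saving runs 26 February – 8 October; September 19, 2023 is inside that window, so Othvand Standard Time is at UTC−09:00.
19:00 Othvand Standard Time + 9h = 04:00 UTC (rolling into the next day, 20 September 2023).
1 February 2023 is a Wednesday, so the first Sunday is February 5 and the third is February 19.
1 September 2023 is a Friday, so the first Monday is September 4 and the third is September 18.
At the standard offset (UTC−08:00), 04:00 UTC − 8h = 20:00 Quoris Territory standard time (rolling into the previous day, 19 September 2023).
The standard-time date in Quoris Territory, September 19, 2023, does not fall between 19 February and 18 September, so daylight saving is not in effect and Quoris Territory is at UTC−08:00.
04:00 UTC − 8h = 20:00 Quoris Territory (rolling into the previous day, 19 September 2023).

20:00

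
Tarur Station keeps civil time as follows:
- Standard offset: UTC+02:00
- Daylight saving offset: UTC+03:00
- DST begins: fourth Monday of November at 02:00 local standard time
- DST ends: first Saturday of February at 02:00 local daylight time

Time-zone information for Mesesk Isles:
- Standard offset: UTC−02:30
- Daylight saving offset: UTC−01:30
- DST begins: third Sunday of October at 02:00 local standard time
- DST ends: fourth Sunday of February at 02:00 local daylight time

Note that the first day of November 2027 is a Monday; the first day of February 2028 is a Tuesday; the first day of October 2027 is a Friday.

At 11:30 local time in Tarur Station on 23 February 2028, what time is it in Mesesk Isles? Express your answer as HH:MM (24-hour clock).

08:00

1 November 2027 is a Monday, so the first Monday is November 1 and the fourth is November 22.
1 February 2028 is a Tuesday, so the first Saturday is February 5.
23 February 2028 is outside the daylight-saving period (22 November 2027 – 5 February 2028), so Tarur Station is on standard time, UTC+02:00.
11:30 Tarur Station − 2h = 09:30 UTC.
1 October 2027 is a Friday, so the first Sunday is October 3 and the third is October 17.
1 February 2028 is a Tuesday, so the first Sunday is February 6 and the fourth is February 27.
At the standard offset (UTC−02:30), 09:30 UTC − 2h30m = 07:00 Mesesk Isles standard time.
The standard-time date in Mesesk Isles, 23 February 2028, falls between 17 October 2027 and 27 February 2028, so daylight saving is in effect and Mesesk Isles is at UTC−01:30.
09:30 UTC − 1h30m = 08:00 Mesesk Isles.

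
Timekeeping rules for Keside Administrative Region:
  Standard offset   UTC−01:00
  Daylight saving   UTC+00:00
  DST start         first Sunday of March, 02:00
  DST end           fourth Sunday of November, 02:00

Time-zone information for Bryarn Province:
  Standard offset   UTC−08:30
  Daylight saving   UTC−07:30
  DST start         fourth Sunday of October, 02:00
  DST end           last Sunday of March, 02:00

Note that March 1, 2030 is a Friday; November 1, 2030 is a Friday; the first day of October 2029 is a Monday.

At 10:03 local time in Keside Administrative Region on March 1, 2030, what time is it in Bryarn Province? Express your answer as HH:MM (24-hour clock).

03:33

1 March 2030 is a Friday, so the first Sunday is March 3.
1 November 2030 is a Friday, so the first Sunday is November 3 and the fourth is November 24.
March 1, 2030 is outside the daylight-saving period (3 March – 24 November), so Keside Administrative Region is on standard time, UTC−01:00.
10:03 Keside Administrative Region + 1h = 11:03 UTC.
1 October 2029 is a Monday, so the first Sunday is October 7 and the fourth is October 28.
1 March 2030 is a Friday, so Sundays fall on 3, 10, 17, 24, 31; the last is March 31.
At the standard offset (UTC−08:30), 11:03 UTC − 8h30m = 02:33 Bryarn Province standard time.
The standard-time date in Bryarn Province, March 1, 2030, lies within the daylight-saving period (28 October 2029 – 31 March 2030), so Bryarn Province is on daylight time, UTC−07:30.
11:03 UTC − 7h30m = 03:33 Bryarn Province.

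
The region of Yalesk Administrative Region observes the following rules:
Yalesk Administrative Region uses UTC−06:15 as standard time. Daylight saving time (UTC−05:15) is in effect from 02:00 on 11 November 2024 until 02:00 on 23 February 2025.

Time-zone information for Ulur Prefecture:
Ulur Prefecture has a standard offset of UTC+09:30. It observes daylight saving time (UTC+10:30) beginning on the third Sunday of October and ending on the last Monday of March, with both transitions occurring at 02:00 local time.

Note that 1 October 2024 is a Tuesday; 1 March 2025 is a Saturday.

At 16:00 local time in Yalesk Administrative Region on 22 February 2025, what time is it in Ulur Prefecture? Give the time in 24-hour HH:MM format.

22 February 2025 falls between 11 November 2024 and 23 February 2025, so daylight saving is in effect and Yalesk Administrative Region is at UTC−05:15.
16:00 Yalesk Administrative Region + 5h15m = 21:15 UTC.
1 October 2024 is a Tuesday, so the first Sunday is October 6 and the third is October 20.
1 March 2025 is a Saturday, so Mondays fall on 3, 10, 17, 24, 31; the last is March 31.
At the standard offset (UTC+09:30), 21:15 UTC + 9h30m = 06:45 Ulur Prefecture standard time (rolling into the next day, 23 February 2025).
Daylight saving runs 20 October 2024 – 31 March 2025; the standard-time date in Ulur Prefecture, 23 February 2025, is inside that window, so Ulur Prefecture is at UTC+10:30.
21:15 UTC + 10h30m = 07:45 Ulur Prefecture (rolling into the next day, 23 February 2025).

07:45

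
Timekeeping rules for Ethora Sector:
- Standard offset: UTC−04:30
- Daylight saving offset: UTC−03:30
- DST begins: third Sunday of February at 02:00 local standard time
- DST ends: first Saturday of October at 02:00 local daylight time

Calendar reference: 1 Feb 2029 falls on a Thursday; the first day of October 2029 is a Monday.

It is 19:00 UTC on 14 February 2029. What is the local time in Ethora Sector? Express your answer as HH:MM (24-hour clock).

14:30

1 February 2029 is a Thursday, so the first Sunday is February 4 and the third is February 18.
1 October 2029 is a Monday, so the first Saturday is October 6.
At the standard offset (UTC−04:30), 19:00 UTC − 4h30m = 14:30 Ethora Sector standard time.
The standard-time date in Ethora Sector, 14 February 2029, is outside the daylight-saving period (18 February – 6 October), so Ethora Sector is on standard time, UTC−04:30.
19:00 UTC − 4h30m = 14:30 local.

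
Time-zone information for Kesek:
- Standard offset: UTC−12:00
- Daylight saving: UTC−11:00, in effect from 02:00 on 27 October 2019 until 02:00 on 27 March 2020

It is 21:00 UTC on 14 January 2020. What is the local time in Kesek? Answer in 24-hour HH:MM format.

At the standard offset (UTC−12:00), 21:00 UTC − 12h = 09:00 Kesek standard time.
The standard-time date in Kesek, 14 January 2020, falls between 27 October 2019 and 27 March 2020, so daylight saving is in effect and Kesek is at UTC−11:00.
21:00 UTC − 11h = 10:00 local.

10:00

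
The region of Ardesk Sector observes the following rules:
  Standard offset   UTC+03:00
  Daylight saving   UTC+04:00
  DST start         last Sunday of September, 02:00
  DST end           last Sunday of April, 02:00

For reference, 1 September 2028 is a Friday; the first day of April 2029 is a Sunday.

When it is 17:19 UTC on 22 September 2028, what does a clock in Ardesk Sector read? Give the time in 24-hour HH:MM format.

20:19

1 September 2028 is a Friday, so Sundays fall on 3, 10, 17, 24; the last is September 24.
1 April 2029 is a Sunday, so Sundays fall on 1, 8, 15, 22, 29; the last is April 29.
At the standard offset (UTC+03:00), 17:19 UTC + 3h = 20:19 Ardesk Sector standard time.
The standard-time date in Ardesk Sector, 22 September 2028, does not fall between 24 September 2028 and 29 April 2029, so daylight saving is not in effect and Ardesk Sector is at UTC+03:00.
17:19 UTC + 3h = 20:19 local.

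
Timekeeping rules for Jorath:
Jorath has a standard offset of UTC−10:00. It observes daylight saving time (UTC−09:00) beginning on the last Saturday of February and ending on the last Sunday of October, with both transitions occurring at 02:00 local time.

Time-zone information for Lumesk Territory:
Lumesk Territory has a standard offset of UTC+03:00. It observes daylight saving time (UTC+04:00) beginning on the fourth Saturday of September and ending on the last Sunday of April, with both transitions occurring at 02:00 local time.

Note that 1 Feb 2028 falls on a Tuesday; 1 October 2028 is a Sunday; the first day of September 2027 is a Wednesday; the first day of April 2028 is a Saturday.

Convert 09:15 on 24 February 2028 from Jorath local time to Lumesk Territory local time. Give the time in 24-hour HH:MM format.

1 February 2028 is a Tuesday, so Saturdays fall on 5, 12, 19, 26; the last is February 26.
1 October 2028 is a Sunday, so Sundays fall on 1, 8, 15, 22, 29; the last is October 29.
24 February 2028 is outside the daylight-saving period (26 February – 29 October), so Jorath is on standard time, UTC−10:00.
09:15 Jorath + 10h = 19:15 UTC.
1 September 2027 is a Wednesday, so the first Saturday is September 4 and the fourth is September 25.
1 April 2028 is a Saturday, so Sundays fall on 2, 9, 16, 23, 30; the last is April 30.
At the standard offset (UTC+03:00), 19:15 UTC + 3h = 22:15 Lumesk Territory standard time.
The standard-time date in Lumesk Territory, 24 February 2028, lies within the daylight-saving period (25 September 2027 – 30 April 2028), so Lumesk Territory is on daylight time, UTC+04:00.
19:15 UTC + 4h = 23:15 Lumesk Territory.

23:15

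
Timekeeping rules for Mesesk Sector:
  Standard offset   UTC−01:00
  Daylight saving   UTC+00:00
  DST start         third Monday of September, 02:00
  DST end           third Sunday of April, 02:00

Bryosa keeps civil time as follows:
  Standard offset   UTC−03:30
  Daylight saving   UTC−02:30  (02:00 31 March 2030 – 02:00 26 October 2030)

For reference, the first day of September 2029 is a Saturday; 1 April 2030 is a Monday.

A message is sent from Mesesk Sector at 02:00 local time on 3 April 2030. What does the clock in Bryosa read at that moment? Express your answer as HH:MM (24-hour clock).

1 September 2029 is a Saturday, so the first Monday is September 3 and the third is September 17.
1 April 2030 is a Monday, so the first Sunday is April 7 and the third is April 21.
Daylight saving runs 17 September 2029 – 21 April 2030; 3 April 2030 is inside that window, so Mesesk Sector is at UTC+00:00.
02:00 Mesesk Sector − 0h = 02:00 UTC.
At the standard offset (UTC−03:30), 02:00 UTC − 3h30m = 22:30 Bryosa standard time (rolling into the previous day, 2 April 2030).
Daylight saving runs 31 March – 26 October; the standard-time date in Bryosa, 2 April 2030, is inside that window, so Bryosa is at UTC−02:30.
02:00 UTC − 2h30m = 23:30 Bryosa (rolling into the previous day, 2 April 2030).

23:30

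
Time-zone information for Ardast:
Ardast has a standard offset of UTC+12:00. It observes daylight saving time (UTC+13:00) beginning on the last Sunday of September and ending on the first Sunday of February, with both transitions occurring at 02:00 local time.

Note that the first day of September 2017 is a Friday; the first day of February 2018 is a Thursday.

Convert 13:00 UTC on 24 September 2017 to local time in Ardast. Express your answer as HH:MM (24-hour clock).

1 September 2017 is a Friday, so Sundays fall on 3, 10, 17, 24; the last is September 24.
1 February 2018 is a Thursday, so the first Sunday is February 4.
At the standard offset (UTC+12:00), 13:00 UTC + 12h = 01:00 Ardast standard time (rolling into the next day, 25 September 2017).
The standard-time date in Ardast, 25 September 2017, falls between 24 September 2017 and 4 February 2018, so daylight saving is in effect and Ardast is at UTC+13:00.
13:00 UTC + 13h = 02:00 local (rolling into the next day, 25 September 2017).

02:00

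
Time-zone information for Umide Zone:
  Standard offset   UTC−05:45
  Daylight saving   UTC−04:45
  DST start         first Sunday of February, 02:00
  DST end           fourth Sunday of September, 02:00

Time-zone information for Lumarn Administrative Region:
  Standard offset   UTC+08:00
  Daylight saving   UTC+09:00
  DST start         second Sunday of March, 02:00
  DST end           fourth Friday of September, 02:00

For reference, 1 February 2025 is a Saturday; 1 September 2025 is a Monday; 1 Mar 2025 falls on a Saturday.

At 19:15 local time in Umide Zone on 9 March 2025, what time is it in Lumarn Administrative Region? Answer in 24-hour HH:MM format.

1 February 2025 is a Saturday, so the first Sunday is February 2.
1 September 2025 is a Monday, so the first Sunday is September 7 and the fourth is September 28.
9 March 2025 falls between 2 February and 28 September, so daylight saving is in effect and Umide Zone is at UTC−04:45.
19:15 Umide Zone + 4h45m = 00:00 UTC (rolling into the next day, 10 March 2025).
1 March 2025 is a Saturday, so the first Sunday is March 2 and the second is March 9.
1 September 2025 is a Monday, so the first Friday is September 5 and the fourth is September 26.
At the standard offset (UTC+08:00), 00:00 UTC + 8h = 08:00 Lumarn Administrative Region standard time.
The standard-time date in Lumarn Administrative Region, 10 March 2025, lies within the daylight-saving period (9 March – 26 September), so Lumarn Administrative Region is on daylight time, UTC+09:00.
00:00 UTC + 9h = 09:00 Lumarn Administrative Region.

09:00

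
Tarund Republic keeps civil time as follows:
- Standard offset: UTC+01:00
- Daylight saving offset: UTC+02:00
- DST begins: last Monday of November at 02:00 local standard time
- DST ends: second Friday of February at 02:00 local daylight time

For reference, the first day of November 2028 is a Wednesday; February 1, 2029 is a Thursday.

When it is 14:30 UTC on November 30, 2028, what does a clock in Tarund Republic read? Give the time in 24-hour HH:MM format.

16:30

1 November 2028 is a Wednesday, so Mondays fall on 6, 13, 20, 27; the last is November 27.
1 February 2029 is a Thursday, so the first Friday is February 2 and the second is February 9.
At the standard offset (UTC+01:00), 14:30 UTC + 1h = 15:30 Tarund Republic standard time.
Daylight saving runs 27 November 2028 – 9 February 2029; the standard-time date in Tarund Republic, November 30, 2028, is inside that window, so Tarund Republic is at UTC+02:00.
14:30 UTC + 2h = 16:30 local.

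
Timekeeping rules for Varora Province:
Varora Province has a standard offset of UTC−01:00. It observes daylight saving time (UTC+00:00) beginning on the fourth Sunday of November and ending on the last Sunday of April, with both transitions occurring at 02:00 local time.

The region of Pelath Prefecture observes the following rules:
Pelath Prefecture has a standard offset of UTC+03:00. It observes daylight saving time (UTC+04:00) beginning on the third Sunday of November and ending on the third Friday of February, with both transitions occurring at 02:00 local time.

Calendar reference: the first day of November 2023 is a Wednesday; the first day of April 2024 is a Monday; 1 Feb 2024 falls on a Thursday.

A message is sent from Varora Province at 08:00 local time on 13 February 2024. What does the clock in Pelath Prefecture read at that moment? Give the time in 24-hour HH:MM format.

1 November 2023 is a Wednesday, so the first Sunday is November 5 and the fourth is November 26.
1 April 2024 is a Monday, so Sundays fall on 7, 14, 21, 28; the last is April 28.
Daylight saving runs 26 November 2023 – 28 April 2024; 13 February 2024 is inside that window, so Varora Province is at UTC+00:00.
08:00 Varora Province − 0h = 08:00 UTC.
1 November 2023 is a Wednesday, so the first Sunday is November 5 and the third is November 19.
1 February 2024 is a Thursday, so the first Friday is February 2 and the third is February 16.
At the standard offset (UTC+03:00), 08:00 UTC + 3h = 11:00 Pelath Prefecture standard time.
The standard-time date in Pelath Prefecture, 13 February 2024, lies within the daylight-saving period (19 November 2023 – 16 February 2024), so Pelath Prefecture is on daylight time, UTC+04:00.
08:00 UTC + 4h = 12:00 Pelath Prefecture.

12:00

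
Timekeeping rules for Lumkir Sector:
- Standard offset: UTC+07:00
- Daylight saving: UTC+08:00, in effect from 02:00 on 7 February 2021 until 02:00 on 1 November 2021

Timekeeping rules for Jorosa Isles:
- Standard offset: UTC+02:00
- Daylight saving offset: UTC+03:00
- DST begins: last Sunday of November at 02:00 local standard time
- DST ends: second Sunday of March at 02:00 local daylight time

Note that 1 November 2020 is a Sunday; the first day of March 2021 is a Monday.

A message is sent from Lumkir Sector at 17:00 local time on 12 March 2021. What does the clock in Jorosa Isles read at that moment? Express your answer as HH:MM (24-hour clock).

12:00

12 March 2021 falls between 7 February and 1 November, so daylight saving is in effect and Lumkir Sector is at UTC+08:00.
17:00 Lumkir Sector − 8h = 09:00 UTC.
1 November 2020 is a Sunday, so Sundays fall on 1, 8, 15, 22, 29; the last is November 29.
1 March 2021 is a Monday, so the first Sunday is March 7 and the second is March 14.
At the standard offset (UTC+02:00), 09:00 UTC + 2h = 11:00 Jorosa Isles standard time.
Daylight saving runs 29 November 2020 – 14 March 2021; the standard-time date in Jorosa Isles, 12 March 2021, is inside that window, so Jorosa Isles is at UTC+03:00.
09:00 UTC + 3h = 12:00 Jorosa Isles.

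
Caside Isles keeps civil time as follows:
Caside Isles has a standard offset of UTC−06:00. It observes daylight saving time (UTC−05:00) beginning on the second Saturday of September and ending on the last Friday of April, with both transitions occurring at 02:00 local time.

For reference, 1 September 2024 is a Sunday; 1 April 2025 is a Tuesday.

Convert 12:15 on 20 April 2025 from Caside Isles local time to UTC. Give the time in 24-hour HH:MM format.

1 September 2024 is a Sunday, so the first Saturday is September 7 and the second is September 14.
1 April 2025 is a Tuesday, so Fridays fall on 4, 11, 18, 25; the last is April 25.
Daylight saving runs 14 September 2024 – 25 April 2025; 20 April 2025 is inside that window, so Caside Isles is at UTC−05:00.
12:15 local + 5h = 17:15 UTC.

17:15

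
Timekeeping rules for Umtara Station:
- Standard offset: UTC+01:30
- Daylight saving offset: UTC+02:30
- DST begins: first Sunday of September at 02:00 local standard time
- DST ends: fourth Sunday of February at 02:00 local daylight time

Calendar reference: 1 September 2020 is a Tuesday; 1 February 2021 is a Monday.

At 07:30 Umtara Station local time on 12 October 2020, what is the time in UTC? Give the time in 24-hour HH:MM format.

1 September 2020 is a Tuesday, so the first Sunday is September 6.
1 February 2021 is a Monday, so the first Sunday is February 7 and the fourth is February 28.
12 October 2020 lies within the daylight-saving period (6 September 2020 – 28 February 2021), so Umtara Station is on daylight time, UTC+02:30.
07:30 local − 2h30m = 05:00 UTC.

05:00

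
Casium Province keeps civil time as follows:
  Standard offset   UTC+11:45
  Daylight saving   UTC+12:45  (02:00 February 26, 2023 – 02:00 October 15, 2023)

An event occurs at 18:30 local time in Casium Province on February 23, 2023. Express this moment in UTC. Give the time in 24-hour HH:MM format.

February 23, 2023 is outside the daylight-saving period (26 February – 15 October), so Casium Province is on standard time, UTC+11:45.
18:30 local − 11h45m = 06:45 UTC.

06:45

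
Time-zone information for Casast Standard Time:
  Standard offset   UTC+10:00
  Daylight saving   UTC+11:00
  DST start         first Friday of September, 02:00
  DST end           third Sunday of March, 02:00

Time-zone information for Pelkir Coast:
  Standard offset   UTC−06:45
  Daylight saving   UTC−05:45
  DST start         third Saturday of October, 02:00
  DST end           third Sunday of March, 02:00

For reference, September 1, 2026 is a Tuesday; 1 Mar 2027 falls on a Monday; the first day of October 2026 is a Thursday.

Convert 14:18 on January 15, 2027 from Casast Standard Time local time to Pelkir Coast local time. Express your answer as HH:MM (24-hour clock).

21:33

1 September 2026 is a Tuesday, so the first Friday is September 4.
1 March 2027 is a Monday, so the first Sunday is March 7 and the third is March 21.
January 15, 2027 lies within the daylight-saving period (4 September 2026 – 21 March 2027), so Casast Standard Time is on daylight time, UTC+11:00.
14:18 Casast Standard Time − 11h = 03:18 UTC.
1 October 2026 is a Thursday, so the first Saturday is October 3 and the third is October 17.
1 March 2027 is a Monday, so the first Sunday is March 7 and the third is March 21.
At the standard offset (UTC−06:45), 03:18 UTC − 6h45m = 20:33 Pelkir Coast standard time (rolling into the previous day, 14 January 2027).
The standard-time date in Pelkir Coast, January 14, 2027, lies within the daylight-saving period (17 October 2026 – 21 March 2027), so Pelkir Coast is on daylight time, UTC−05:45.
03:18 UTC − 5h45m = 21:33 Pelkir Coast (rolling into the previous day, 14 January 2027).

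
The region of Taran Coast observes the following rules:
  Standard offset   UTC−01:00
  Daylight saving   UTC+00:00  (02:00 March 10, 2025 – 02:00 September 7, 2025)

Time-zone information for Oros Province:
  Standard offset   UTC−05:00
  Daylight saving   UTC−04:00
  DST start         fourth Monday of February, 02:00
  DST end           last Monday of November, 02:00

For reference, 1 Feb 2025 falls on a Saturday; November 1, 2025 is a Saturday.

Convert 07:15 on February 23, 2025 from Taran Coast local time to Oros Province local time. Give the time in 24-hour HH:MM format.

03:15

Daylight saving runs 10 March – 7 September; February 23, 2025 is outside that window, so Taran Coast is on standard time at UTC−01:00.
07:15 Taran Coast + 1h = 08:15 UTC.
1 February 2025 is a Saturday, so the first Monday is February 3 and the fourth is February 24.
1 November 2025 is a Saturday, so Mondays fall on 3, 10, 17, 24; the last is November 24.
At the standard offset (UTC−05:00), 08:15 UTC − 5h = 03:15 Oros Province standard time.
Daylight saving runs 24 February – 24 November; the standard-time date in Oros Province, February 23, 2025, is outside that window, so Oros Province is on standard time at UTC−05:00.
08:15 UTC − 5h = 03:15 Oros Province.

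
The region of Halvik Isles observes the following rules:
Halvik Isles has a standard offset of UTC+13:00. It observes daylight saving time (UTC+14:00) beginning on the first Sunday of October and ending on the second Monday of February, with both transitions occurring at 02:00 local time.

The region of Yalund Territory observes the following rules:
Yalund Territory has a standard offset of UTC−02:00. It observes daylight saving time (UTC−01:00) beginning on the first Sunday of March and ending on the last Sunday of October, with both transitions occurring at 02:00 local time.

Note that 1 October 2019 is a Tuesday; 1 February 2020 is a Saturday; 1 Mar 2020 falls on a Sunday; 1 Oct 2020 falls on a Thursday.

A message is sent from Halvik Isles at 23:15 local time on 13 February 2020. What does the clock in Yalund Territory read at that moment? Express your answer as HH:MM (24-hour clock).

08:15

1 October 2019 is a Tuesday, so the first Sunday is October 6.
1 February 2020 is a Saturday, so the first Monday is February 3 and the second is February 10.
Daylight saving runs 6 October 2019 – 10 February 2020; 13 February 2020 is outside that window, so Halvik Isles is on standard time at UTC+13:00.
23:15 Halvik Isles − 13h = 10:15 UTC.
1 March 2020 is a Sunday, so the first Sunday is March 1.
1 October 2020 is a Thursday, so Sundays fall on 4, 11, 18, 25; the last is October 25.
At the standard offset (UTC−02:00), 10:15 UTC − 2h = 08:15 Yalund Territory standard time.
The standard-time date in Yalund Territory, 13 February 2020, is outside the daylight-saving period (1 March – 25 October), so Yalund Territory is on standard time, UTC−02:00.
10:15 UTC − 2h = 08:15 Yalund Territory.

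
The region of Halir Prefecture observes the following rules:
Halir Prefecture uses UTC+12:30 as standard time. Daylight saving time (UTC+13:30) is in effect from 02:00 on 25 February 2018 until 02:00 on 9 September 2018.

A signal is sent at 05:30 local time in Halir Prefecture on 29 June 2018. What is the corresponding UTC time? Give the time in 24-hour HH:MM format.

16:00

29 June 2018 falls between 25 February and 9 September, so daylight saving is in effect and Halir Prefecture is at UTC+13:30.
05:30 local − 13h30m = 16:00 UTC (rolling into the previous day, 28 June 2018).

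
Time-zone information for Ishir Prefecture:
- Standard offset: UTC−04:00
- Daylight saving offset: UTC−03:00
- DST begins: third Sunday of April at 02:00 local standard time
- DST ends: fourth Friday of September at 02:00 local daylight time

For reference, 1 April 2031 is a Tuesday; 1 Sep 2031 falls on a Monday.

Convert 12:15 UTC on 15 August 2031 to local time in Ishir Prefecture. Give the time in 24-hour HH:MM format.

1 April 2031 is a Tuesday, so the first Sunday is April 6 and the third is April 20.
1 September 2031 is a Monday, so the first Friday is September 5 and the fourth is September 26.
At the standard offset (UTC−04:00), 12:15 UTC − 4h = 08:15 Ishir Prefecture standard time.
The standard-time date in Ishir Prefecture, 15 August 2031, lies within the daylight-saving period (20 April – 26 September), so Ishir Prefecture is on daylight time, UTC−03:00.
12:15 UTC − 3h = 09:15 local.

09:15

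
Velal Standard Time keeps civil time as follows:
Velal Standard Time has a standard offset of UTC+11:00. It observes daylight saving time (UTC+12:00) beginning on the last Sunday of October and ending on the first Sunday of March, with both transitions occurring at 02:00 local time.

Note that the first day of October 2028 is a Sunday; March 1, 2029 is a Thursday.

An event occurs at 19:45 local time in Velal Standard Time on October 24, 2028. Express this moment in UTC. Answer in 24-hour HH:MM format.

1 October 2028 is a Sunday, so Sundays fall on 1, 8, 15, 22, 29; the last is October 29.
1 March 2029 is a Thursday, so the first Sunday is March 4.
Daylight saving runs 29 October 2028 – 4 March 2029; October 24, 2028 is outside that window, so Velal Standard Time is on standard time at UTC+11:00.
19:45 local − 11h = 08:45 UTC.

08:45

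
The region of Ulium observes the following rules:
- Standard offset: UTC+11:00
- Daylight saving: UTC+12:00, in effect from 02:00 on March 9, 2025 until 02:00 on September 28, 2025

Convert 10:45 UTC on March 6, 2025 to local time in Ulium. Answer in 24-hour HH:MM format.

At the standard offset (UTC+11:00), 10:45 UTC + 11h = 21:45 Ulium standard time.
The standard-time date in Ulium, March 6, 2025, does not fall between 9 March and 28 September, so daylight saving is not in effect and Ulium is at UTC+11:00.
10:45 UTC + 11h = 21:45 local.

21:45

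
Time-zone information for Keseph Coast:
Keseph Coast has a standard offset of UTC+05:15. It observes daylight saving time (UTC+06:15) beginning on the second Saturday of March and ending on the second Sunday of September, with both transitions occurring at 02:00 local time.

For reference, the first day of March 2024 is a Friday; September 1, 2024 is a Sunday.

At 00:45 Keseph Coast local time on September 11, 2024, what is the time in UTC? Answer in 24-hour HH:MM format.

19:30

1 March 2024 is a Friday, so the first Saturday is March 2 and the second is March 9.
1 September 2024 is a Sunday, so the first Sunday is September 1 and the second is September 8.
September 11, 2024 does not fall between 9 March and 8 September, so daylight saving is not in effect and Keseph Coast is at UTC+05:15.
00:45 local − 5h15m = 19:30 UTC (rolling into the previous day, 10 September 2024).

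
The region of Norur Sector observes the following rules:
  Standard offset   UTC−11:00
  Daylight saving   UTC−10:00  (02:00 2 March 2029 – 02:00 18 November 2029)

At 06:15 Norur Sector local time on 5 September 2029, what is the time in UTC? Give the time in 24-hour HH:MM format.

16:15

5 September 2029 lies within the daylight-saving period (2 March – 18 November), so Norur Sector is on daylight time, UTC−10:00.
06:15 local + 10h = 16:15 UTC.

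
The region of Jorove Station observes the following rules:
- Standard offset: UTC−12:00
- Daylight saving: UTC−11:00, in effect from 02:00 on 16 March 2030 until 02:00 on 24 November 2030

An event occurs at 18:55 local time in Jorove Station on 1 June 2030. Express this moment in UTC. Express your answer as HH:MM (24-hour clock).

Daylight saving runs 16 March – 24 November; 1 June 2030 is inside that window, so Jorove Station is at UTC−11:00.
18:55 local + 11h = 05:55 UTC (rolling into the next day, 2 June 2030).

05:55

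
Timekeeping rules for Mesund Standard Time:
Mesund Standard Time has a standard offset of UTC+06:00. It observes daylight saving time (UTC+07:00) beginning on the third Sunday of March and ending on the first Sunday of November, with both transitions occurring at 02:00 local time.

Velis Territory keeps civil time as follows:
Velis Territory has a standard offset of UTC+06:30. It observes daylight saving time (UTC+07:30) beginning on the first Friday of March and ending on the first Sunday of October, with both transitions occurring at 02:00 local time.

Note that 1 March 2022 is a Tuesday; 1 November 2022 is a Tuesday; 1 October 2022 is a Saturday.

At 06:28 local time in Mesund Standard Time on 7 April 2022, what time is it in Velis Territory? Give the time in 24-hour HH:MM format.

1 March 2022 is a Tuesday, so the first Sunday is March 6 and the third is March 20.
1 November 2022 is a Tuesday, so the first Sunday is November 6.
Daylight saving runs 20 March – 6 November; 7 April 2022 is inside that window, so Mesund Standard Time is at UTC+07:00.
06:28 Mesund Standard Time − 7h = 23:28 UTC (rolling into the previous day, 6 April 2022).
1 March 2022 is a Tuesday, so the first Friday is March 4.
1 October 2022 is a Saturday, so the first Sunday is October 2.
At the standard offset (UTC+06:30), 23:28 UTC + 6h30m = 05:58 Velis Territory standard time (rolling into the next day, 7 April 2022).
The standard-time date in Velis Territory, 7 April 2022, lies within the daylight-saving period (4 March – 2 October), so Velis Territory is on daylight time, UTC+07:30.
23:28 UTC + 7h30m = 06:58 Velis Territory (rolling into the next day, 7 April 2022).

06:58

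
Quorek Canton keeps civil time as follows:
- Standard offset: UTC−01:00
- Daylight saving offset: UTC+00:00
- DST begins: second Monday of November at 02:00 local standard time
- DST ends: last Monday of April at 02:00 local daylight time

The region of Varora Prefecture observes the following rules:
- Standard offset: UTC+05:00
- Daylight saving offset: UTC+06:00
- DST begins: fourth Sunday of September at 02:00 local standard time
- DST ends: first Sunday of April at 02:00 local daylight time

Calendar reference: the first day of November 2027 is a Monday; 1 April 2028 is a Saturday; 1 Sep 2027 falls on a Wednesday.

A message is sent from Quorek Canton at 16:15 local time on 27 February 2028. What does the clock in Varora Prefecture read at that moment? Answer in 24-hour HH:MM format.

1 November 2027 is a Monday, so the first Monday is November 1 and the second is November 8.
1 April 2028 is a Saturday, so Mondays fall on 3, 10, 17, 24; the last is April 24.
Daylight saving runs 8 November 2027 – 24 April 2028; 27 February 2028 is inside that window, so Quorek Canton is at UTC+00:00.
16:15 Quorek Canton − 0h = 16:15 UTC.
1 September 2027 is a Wednesday, so the first Sunday is September 5 and the fourth is September 26.
1 April 2028 is a Saturday, so the first Sunday is April 2.
At the standard offset (UTC+05:00), 16:15 UTC + 5h = 21:15 Varora Prefecture standard time.
The standard-time date in Varora Prefecture, 27 February 2028, falls between 26 September 2027 and 2 April 2028, so daylight saving is in effect and Varora Prefecture is at UTC+06:00.
16:15 UTC + 6h = 22:15 Varora Prefecture.

22:15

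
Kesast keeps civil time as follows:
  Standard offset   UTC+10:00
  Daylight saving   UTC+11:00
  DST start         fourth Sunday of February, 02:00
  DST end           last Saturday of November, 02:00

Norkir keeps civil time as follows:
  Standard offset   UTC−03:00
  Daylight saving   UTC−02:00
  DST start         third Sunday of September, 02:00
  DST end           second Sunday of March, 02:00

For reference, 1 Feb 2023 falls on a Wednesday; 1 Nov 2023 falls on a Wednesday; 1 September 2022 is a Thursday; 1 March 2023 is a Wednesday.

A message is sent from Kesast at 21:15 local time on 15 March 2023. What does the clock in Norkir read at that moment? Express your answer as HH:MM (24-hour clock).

1 February 2023 is a Wednesday, so the first Sunday is February 5 and the fourth is February 26.
1 November 2023 is a Wednesday, so Saturdays fall on 4, 11, 18, 25; the last is November 25.
15 March 2023 lies within the daylight-saving period (26 February – 25 November), so Kesast is on daylight time, UTC+11:00.
21:15 Kesast − 11h = 10:15 UTC.
1 September 2022 is a Thursday, so the first Sunday is September 4 and the third is September 18.
1 March 2023 is a Wednesday, so the first Sunday is March 5 and the second is March 12.
At the standard offset (UTC−03:00), 10:15 UTC − 3h = 07:15 Norkir standard time.
The standard-time date in Norkir, 15 March 2023, does not fall between 18 September 2022 and 12 March 2023, so daylight saving is not in effect and Norkir is at UTC−03:00.
10:15 UTC − 3h = 07:15 Norkir.

07:15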